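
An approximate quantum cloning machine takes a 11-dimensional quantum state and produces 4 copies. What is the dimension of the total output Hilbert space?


Output space = H^(tensor 4) where dim(H) = 11
dim = 11^4
= 121 (after 2 factors)
= 1331 (after 3 factors)
= 14641 (after 4 factors)
= 14641

14641


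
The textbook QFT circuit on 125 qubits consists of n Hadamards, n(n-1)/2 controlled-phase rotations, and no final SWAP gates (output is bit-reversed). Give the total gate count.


Hadamard gates: 125
Controlled rotations: n*(n-1)/2 = 125*124/2 = 7750
SWAP gates: 0 (omitted)
Total = 125 + 7750
= 7875

7875


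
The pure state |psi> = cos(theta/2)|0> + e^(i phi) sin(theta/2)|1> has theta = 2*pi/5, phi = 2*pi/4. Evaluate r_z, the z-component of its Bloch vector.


theta = 1.2566, phi = 1.5708
r_z = cos(theta) = 0.3090

0.3090


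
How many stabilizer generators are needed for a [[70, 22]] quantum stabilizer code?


For an [[n,k]] stabilizer code:
Number of stabilizer generators = n - k
= 70 - 22
= 48

48


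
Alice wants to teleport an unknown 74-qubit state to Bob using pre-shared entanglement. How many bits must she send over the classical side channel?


Quantum teleportation requires 2 classical bits per qubit teleported.
74 qubit(s) -> 2 * 74 = 148 classical bits

148


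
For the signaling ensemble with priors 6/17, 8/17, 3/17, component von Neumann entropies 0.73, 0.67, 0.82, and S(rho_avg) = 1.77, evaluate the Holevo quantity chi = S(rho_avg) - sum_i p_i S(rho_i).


chi = S(rho) - sum_i p_i * S(rho_i)
Weighted entropy = 6/17 * 0.73 + 8/17 * 0.67 + 3/17 * 0.82
= 0.7176
chi = 1.77 - 0.7176
= 1.0524

1.0524


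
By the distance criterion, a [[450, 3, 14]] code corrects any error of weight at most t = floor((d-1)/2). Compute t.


Code parameters: [[450, 3, 14]], distance d = 14.
Number of correctable errors = floor((d-1)/2)
= floor((14 - 1)/2)
= floor(13/2)
= 6

6


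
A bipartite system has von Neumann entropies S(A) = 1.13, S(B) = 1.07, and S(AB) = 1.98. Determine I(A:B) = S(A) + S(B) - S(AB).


I(A:B) = S(A) + S(B) - S(AB)
= 1.13 + 1.07 - 1.98
= 0.2200

0.2200


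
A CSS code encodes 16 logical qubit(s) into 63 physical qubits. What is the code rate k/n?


Code rate R = k/n
= 16/63
= 0.2540

0.2540


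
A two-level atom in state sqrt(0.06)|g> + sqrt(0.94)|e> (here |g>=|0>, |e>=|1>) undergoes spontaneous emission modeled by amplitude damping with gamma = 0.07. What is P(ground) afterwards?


For amplitude damping with parameter gamma on state sqrt(a)|0> + sqrt(b)|1>:
alpha^2 = 0.06, beta^2 = 0.94
P(|0>) = alpha^2 + gamma * beta^2
= 0.06 + 0.07 * 0.94
= 0.06 + 0.0658
= 0.1258

0.1258


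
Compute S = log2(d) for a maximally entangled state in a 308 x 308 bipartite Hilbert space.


For a maximally entangled state in d x d:
S = log2(d) = log2(308)
= 8.2668

8.2668


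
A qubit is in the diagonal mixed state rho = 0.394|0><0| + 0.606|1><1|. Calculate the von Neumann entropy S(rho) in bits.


S = -p*log2(p) - (1-p)*log2(1-p)
p = 0.3940, 1-p = 0.6060
= -0.3940 * log2(0.3940) - 0.6060 * log2(0.6060)
= -(-0.5294) - (-0.4379)
= 0.9673

0.9673


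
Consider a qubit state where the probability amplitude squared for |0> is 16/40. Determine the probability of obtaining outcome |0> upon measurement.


|alpha|^2 = 16/40 = 0.4000
|beta|^2 = 1 - 16/40 = 24/40 = 0.6000
P(|0>) = |alpha|^2 = 0.4000

0.4000


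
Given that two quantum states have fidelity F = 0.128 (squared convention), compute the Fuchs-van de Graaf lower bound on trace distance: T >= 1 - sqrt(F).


Fuchs-van de Graaf (squared-fidelity convention): 1 - sqrt(F) <= T <= sqrt(1 - F).
Lower bound: T >= 1 - sqrt(F)
sqrt(F) = sqrt(0.128) = 0.3578
T >= 1 - 0.3578
T >= 0.6422

0.6422


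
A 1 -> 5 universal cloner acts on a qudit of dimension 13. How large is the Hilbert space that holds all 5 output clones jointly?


Output space = H^(tensor 5) where dim(H) = 13
dim = 13^5
= 169 (after 2 factors)
= 2197 (after 3 factors)
= 28561 (after 4 factors)
= 371293 (after 5 factors)
= 371293

371293


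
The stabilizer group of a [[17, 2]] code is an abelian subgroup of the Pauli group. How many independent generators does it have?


For an [[n,k]] stabilizer code:
Number of stabilizer generators = n - k
= 17 - 2
= 15

15


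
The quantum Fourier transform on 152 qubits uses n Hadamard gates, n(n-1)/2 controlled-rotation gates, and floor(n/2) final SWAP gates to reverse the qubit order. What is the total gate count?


Hadamard gates: 152
Controlled rotations: n*(n-1)/2 = 152*151/2 = 11476
SWAP gates: floor(n/2) = floor(152/2) = 76
Total = 152 + 11476 + 76
= 11704

11704


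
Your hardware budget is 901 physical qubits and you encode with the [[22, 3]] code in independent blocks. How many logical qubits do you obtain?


Each code block uses 22 physical qubits for 3 logical qubit(s).
Number of complete blocks = floor(901 / 22) = 40
Logical qubits = 40 * 3
= 120

120


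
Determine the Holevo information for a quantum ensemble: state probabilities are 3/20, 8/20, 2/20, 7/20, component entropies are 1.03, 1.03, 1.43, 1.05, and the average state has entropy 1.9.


chi = S(rho) - sum_i p_i * S(rho_i)
Weighted entropy = 3/20 * 1.03 + 8/20 * 1.03 + 2/20 * 1.43 + 7/20 * 1.05
= 1.0770
chi = 1.9 - 1.0770
= 0.8230

0.8230


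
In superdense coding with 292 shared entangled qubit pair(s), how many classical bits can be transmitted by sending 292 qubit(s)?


Superdense coding allows 2 classical bits per shared entangled pair.
292 pair(s) -> 2 * 292 = 584 classical bits

584


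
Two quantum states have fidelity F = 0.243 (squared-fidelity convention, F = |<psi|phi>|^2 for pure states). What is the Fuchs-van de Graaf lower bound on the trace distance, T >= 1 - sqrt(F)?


Fuchs-van de Graaf (squared-fidelity convention): 1 - sqrt(F) <= T <= sqrt(1 - F).
Lower bound: T >= 1 - sqrt(F)
sqrt(F) = sqrt(0.243) = 0.4930
T >= 1 - 0.4930
T >= 0.5070

0.5070


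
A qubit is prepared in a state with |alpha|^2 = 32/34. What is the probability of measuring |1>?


|alpha|^2 = 32/34 = 0.9412
|beta|^2 = 1 - 32/34 = 2/34 = 0.0588
P(|1>) = |beta|^2 = 0.0588

0.0588


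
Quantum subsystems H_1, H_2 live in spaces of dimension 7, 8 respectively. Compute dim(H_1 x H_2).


dim(H_1 x H_2) = 7 * 8
= 56

56


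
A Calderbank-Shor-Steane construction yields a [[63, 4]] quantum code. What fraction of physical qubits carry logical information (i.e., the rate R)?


Code rate R = k/n
= 4/63
= 0.0635

0.0635


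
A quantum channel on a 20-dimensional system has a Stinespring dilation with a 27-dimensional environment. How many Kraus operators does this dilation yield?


Tracing out the environment in an orthonormal basis {|i>_E} gives Kraus operators K_i = <i|_E U |0>_E.
Number of Kraus operators = dim(H_env) = d_env
= 27

27


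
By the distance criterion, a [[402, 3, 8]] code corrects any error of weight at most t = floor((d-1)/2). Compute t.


Code parameters: [[402, 3, 8]], distance d = 8.
Number of correctable errors = floor((d-1)/2)
= floor((8 - 1)/2)
= floor(7/2)
= 3

3


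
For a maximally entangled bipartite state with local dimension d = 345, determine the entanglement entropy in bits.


For a maximally entangled state in d x d:
S = log2(d) = log2(345)
= 8.4305

8.4305


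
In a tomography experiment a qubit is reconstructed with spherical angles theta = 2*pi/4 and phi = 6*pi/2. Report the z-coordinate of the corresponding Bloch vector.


theta = 1.5708, phi = 9.4248
r_z = cos(theta) = 0.0000

0.0000


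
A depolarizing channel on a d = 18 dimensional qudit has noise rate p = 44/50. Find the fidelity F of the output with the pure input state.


F = (1-p) + p/d
= (1 - 0.8800) + 0.8800/18
= 0.1200 + 0.0489
= 0.1689

0.1689


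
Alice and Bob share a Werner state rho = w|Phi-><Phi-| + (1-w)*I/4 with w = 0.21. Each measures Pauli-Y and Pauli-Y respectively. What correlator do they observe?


|Phi-> = (|00> - |11>)/sqrt(2)
For the pure Bell state, <Y_A Y_B> = +1 (Bell-state Pauli correlator).
The maximally-mixed part I/4 has tr(I/4 * P tensor P) = 0 for any traceless Pauli P.
So <Y_A Y_B>_rho = w * (+1) + (1 - w) * 0
= 0.21 * (+1)
= 0.2100

0.2100


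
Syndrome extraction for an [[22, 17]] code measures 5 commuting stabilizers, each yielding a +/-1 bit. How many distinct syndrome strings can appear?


Each stabilizer generator gives a binary (+1 or -1) measurement outcome.
With 5 independent generators:
Total syndromes = 2^5
= 32

32


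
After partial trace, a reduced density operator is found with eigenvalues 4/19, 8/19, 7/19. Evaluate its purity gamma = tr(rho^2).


tr(rho^2) = sum of eigenvalues squared
= (4/19)^2 + (8/19)^2 + (7/19)^2
= (16 + 64 + 49) / 361
= 129/361
= 0.3573

0.3573


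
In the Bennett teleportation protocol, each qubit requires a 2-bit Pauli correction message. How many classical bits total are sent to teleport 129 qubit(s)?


Quantum teleportation requires 2 classical bits per qubit teleported.
129 qubit(s) -> 2 * 129 = 258 classical bits

258


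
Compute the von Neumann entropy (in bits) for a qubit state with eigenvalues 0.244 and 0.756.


S = -p*log2(p) - (1-p)*log2(1-p)
p = 0.2440, 1-p = 0.7560
= -0.2440 * log2(0.2440) - 0.7560 * log2(0.7560)
= -(-0.4966) - (-0.3051)
= 0.8016

0.8016


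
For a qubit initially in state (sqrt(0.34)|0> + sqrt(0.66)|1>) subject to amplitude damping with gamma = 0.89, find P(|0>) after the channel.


For amplitude damping with parameter gamma on state sqrt(a)|0> + sqrt(b)|1>:
alpha^2 = 0.34, beta^2 = 0.66
P(|0>) = alpha^2 + gamma * beta^2
= 0.34 + 0.89 * 0.66
= 0.34 + 0.5874
= 0.9274

0.9274


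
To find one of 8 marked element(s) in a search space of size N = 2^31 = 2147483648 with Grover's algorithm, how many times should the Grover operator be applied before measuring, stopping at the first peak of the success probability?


After j Grover iterations the success probability is P(j) = sin^2((2j+1)*theta), where sin(theta) = sqrt(k/N).
N = 2^31 = 2147483648, k = 8
sin(theta) = sqrt(k/N) = 6.103515625e-05
theta = arcsin(sqrt(k/N)) = 6.103515629e-05 rad
P(j) reaches its first maximum when (2j+1)*theta is as close as possible to pi/2, i.e. j = round(pi/(4*theta) - 1/2).
pi/(4*theta) - 1/2 = 12867.4635
(For comparison, the common estimate pi/4 * sqrt(N/k) = 12867.9635; the exact maximiser is used here.)
Optimal iterations = 12867

12867


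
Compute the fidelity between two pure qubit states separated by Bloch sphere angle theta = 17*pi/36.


For states separated by angle theta on Bloch sphere:
F = cos^2(theta/2)
theta = 17*pi/36 = 1.4835
theta/2 = 0.7418
cos(theta/2) = 0.7373
F = 0.5436

0.5436


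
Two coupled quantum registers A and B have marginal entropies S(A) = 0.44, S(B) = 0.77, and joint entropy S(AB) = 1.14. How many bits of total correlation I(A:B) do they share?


I(A:B) = S(A) + S(B) - S(AB)
= 0.44 + 0.77 - 1.14
= 0.0700

0.0700


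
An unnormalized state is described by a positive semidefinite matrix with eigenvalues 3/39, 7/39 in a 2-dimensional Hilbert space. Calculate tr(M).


tr(M) = sum of eigenvalues
= 3/39 + 7/39
= 10/39
= 0.2564

0.2564


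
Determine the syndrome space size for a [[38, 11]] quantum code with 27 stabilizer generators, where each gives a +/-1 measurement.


Each stabilizer generator gives a binary (+1 or -1) measurement outcome.
With 27 independent generators:
Total syndromes = 2^27
= 134217728

134217728


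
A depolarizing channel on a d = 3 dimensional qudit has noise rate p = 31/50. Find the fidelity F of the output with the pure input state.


F = (1-p) + p/d
= (1 - 0.6200) + 0.6200/3
= 0.3800 + 0.2067
= 0.5867

0.5867


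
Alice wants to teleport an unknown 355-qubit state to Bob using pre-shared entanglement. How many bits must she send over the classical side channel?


Quantum teleportation requires 2 classical bits per qubit teleported.
355 qubit(s) -> 2 * 355 = 710 classical bits

710


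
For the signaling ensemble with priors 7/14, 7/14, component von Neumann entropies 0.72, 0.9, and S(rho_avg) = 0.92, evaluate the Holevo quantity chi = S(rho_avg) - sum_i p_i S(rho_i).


chi = S(rho) - sum_i p_i * S(rho_i)
Weighted entropy = 7/14 * 0.72 + 7/14 * 0.9
= 0.8100
chi = 0.92 - 0.8100
= 0.1100

0.1100


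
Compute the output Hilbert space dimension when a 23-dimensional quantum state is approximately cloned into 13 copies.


Output space = H^(tensor 13) where dim(H) = 23
dim = 23^13
= 529 (after 2 factors)
= 12167 (after 3 factors)
= 279841 (after 4 factors)
= 6436343 (after 5 factors)
= 148035889 (after 6 factors)
= 3404825447 (after 7 factors)
= 78310985281 (after 8 factors)
= 1801152661463 (after 9 factors)
= 41426511213649 (after 10 factors)
= 952809757913927 (after 11 factors)
= 21914624432020321 (after 12 factors)
= 504036361936467383 (after 13 factors)
= 504036361936467383

504036361936467383


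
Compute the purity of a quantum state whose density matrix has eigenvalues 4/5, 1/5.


tr(rho^2) = sum of eigenvalues squared
= (4/5)^2 + (1/5)^2
= (16 + 1) / 25
= 17/25
= 0.6800

0.6800


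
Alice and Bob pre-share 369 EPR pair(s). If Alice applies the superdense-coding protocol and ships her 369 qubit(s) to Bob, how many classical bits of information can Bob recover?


Superdense coding allows 2 classical bits per shared entangled pair.
369 pair(s) -> 2 * 369 = 738 classical bits

738


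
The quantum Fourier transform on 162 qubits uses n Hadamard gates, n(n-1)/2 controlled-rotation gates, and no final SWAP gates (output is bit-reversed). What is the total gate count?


Hadamard gates: 162
Controlled rotations: n*(n-1)/2 = 162*161/2 = 13041
SWAP gates: 0 (omitted)
Total = 162 + 13041
= 13203

13203


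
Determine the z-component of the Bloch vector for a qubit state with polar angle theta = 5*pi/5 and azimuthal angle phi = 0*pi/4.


theta = 3.1416, phi = 0.0000
r_z = cos(theta) = -1.0000

-1.0000


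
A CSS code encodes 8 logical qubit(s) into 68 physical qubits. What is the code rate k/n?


Code rate R = k/n
= 8/68
= 0.1176

0.1176


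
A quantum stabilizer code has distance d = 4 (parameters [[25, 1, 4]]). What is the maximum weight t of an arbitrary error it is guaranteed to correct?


Code parameters: [[25, 1, 4]], distance d = 4.
Number of correctable errors = floor((d-1)/2)
= floor((4 - 1)/2)
= floor(3/2)
= 1

1


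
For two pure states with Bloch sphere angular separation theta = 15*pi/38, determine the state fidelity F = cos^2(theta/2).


For states separated by angle theta on Bloch sphere:
F = cos^2(theta/2)
theta = 15*pi/38 = 1.2401
theta/2 = 0.6201
cos(theta/2) = 0.8138
F = 0.6623

0.6623


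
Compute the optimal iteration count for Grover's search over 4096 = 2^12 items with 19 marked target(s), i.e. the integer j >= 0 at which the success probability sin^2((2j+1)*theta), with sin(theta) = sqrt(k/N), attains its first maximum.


After j Grover iterations the success probability is P(j) = sin^2((2j+1)*theta), where sin(theta) = sqrt(k/N).
N = 2^12 = 4096, k = 19
sin(theta) = sqrt(k/N) = 0.06810779599
theta = arcsin(sqrt(k/N)) = 0.06816056116 rad
P(j) reaches its first maximum when (2j+1)*theta is as close as possible to pi/2, i.e. j = round(pi/(4*theta) - 1/2).
pi/(4*theta) - 1/2 = 11.0228
(For comparison, the common estimate pi/4 * sqrt(N/k) = 11.5317; the exact maximiser is used here.)
Optimal iterations = 11

11


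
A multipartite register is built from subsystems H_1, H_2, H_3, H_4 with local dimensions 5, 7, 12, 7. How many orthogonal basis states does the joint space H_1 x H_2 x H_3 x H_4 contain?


dim(H_1 x H_2 x H_3 x H_4) = 5 * 7 * 12 * 7
= 35 * 12 * 7
= 420 * 7
= 2940

2940


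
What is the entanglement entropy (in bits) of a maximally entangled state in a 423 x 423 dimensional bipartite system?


For a maximally entangled state in d x d:
S = log2(d) = log2(423)
= 8.7245

8.7245


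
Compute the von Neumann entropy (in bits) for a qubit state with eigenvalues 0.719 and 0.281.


S = -p*log2(p) - (1-p)*log2(1-p)
p = 0.7190, 1-p = 0.2810
= -0.7190 * log2(0.7190) - 0.2810 * log2(0.2810)
= -(-0.3422) - (-0.5146)
= 0.8568

0.8568


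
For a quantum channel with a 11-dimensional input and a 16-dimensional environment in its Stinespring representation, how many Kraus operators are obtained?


Tracing out the environment in an orthonormal basis {|i>_E} gives Kraus operators K_i = <i|_E U |0>_E.
Number of Kraus operators = dim(H_env) = d_env
= 16

16


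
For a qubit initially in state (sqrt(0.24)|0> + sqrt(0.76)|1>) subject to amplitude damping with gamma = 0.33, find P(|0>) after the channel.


For amplitude damping with parameter gamma on state sqrt(a)|0> + sqrt(b)|1>:
alpha^2 = 0.24, beta^2 = 0.76
P(|0>) = alpha^2 + gamma * beta^2
= 0.24 + 0.33 * 0.76
= 0.24 + 0.2508
= 0.4908

0.4908


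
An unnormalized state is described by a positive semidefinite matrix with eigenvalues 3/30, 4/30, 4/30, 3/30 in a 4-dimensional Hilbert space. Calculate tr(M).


tr(M) = sum of eigenvalues
= 3/30 + 4/30 + 4/30 + 3/30
= 14/30
= 0.4667

0.4667


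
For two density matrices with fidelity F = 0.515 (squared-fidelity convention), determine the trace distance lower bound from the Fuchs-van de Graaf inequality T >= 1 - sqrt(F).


Fuchs-van de Graaf (squared-fidelity convention): 1 - sqrt(F) <= T <= sqrt(1 - F).
Lower bound: T >= 1 - sqrt(F)
sqrt(F) = sqrt(0.515) = 0.7176
T >= 1 - 0.7176
T >= 0.2824

0.2824


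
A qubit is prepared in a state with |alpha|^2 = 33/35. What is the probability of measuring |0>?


|alpha|^2 = 33/35 = 0.9429
|beta|^2 = 1 - 33/35 = 2/35 = 0.0571
P(|0>) = |alpha|^2 = 0.9429

0.9429


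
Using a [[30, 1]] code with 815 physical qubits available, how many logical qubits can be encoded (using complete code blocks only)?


Each code block uses 30 physical qubits for 1 logical qubit(s).
Number of complete blocks = floor(815 / 30) = 27
Logical qubits = 27 * 1
= 27

27


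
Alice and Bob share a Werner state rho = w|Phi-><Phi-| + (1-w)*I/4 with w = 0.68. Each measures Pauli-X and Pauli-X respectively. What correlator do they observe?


|Phi-> = (|00> - |11>)/sqrt(2)
For the pure Bell state, <X_A X_B> = -1 (Bell-state Pauli correlator).
The maximally-mixed part I/4 has tr(I/4 * P tensor P) = 0 for any traceless Pauli P.
So <X_A X_B>_rho = w * (-1) + (1 - w) * 0
= 0.68 * (-1)
= -0.6800

-0.6800


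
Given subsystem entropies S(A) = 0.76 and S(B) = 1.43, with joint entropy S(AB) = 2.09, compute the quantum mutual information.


I(A:B) = S(A) + S(B) - S(AB)
= 0.76 + 1.43 - 2.09
= 0.1000

0.1000


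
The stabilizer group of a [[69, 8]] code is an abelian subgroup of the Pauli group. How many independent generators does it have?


For an [[n,k]] stabilizer code:
Number of stabilizer generators = n - k
= 69 - 8
= 61

61


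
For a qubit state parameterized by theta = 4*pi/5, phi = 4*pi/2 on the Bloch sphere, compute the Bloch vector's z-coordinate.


theta = 2.5133, phi = 6.2832
r_z = cos(theta) = -0.8090

-0.8090


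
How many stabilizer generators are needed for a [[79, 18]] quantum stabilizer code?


For an [[n,k]] stabilizer code:
Number of stabilizer generators = n - k
= 79 - 18
= 61

61


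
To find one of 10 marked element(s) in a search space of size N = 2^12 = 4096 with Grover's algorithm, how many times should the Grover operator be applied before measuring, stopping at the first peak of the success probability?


After j Grover iterations the success probability is P(j) = sin^2((2j+1)*theta), where sin(theta) = sqrt(k/N).
N = 2^12 = 4096, k = 10
sin(theta) = sqrt(k/N) = 0.04941058844
theta = arcsin(sqrt(k/N)) = 0.04943071578 rad
P(j) reaches its first maximum when (2j+1)*theta is as close as possible to pi/2, i.e. j = round(pi/(4*theta) - 1/2).
pi/(4*theta) - 1/2 = 15.3889
(For comparison, the common estimate pi/4 * sqrt(N/k) = 15.8953; the exact maximiser is used here.)
Optimal iterations = 15

15


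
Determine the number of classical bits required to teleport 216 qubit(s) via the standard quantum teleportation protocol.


Quantum teleportation requires 2 classical bits per qubit teleported.
216 qubit(s) -> 2 * 216 = 432 classical bits

432


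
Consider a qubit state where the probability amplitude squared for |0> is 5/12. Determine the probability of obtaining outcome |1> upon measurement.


|alpha|^2 = 5/12 = 0.4167
|beta|^2 = 1 - 5/12 = 7/12 = 0.5833
P(|1>) = |beta|^2 = 0.5833

0.5833


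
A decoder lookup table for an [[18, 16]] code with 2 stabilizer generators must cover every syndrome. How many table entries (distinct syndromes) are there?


Each stabilizer generator gives a binary (+1 or -1) measurement outcome.
With 2 independent generators:
Total syndromes = 2^2
= 4

4


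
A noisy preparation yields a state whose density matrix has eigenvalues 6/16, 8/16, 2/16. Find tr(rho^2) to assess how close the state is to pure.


tr(rho^2) = sum of eigenvalues squared
= (6/16)^2 + (8/16)^2 + (2/16)^2
= (36 + 64 + 4) / 256
= 104/256
= 0.4062

0.4062


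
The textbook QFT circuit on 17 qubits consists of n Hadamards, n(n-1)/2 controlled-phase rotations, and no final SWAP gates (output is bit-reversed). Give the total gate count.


Hadamard gates: 17
Controlled rotations: n*(n-1)/2 = 17*16/2 = 136
SWAP gates: 0 (omitted)
Total = 17 + 136
= 153

153


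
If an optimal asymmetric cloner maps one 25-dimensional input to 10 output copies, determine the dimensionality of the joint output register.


Output space = H^(tensor 10) where dim(H) = 25
dim = 25^10
= 625 (after 2 factors)
= 15625 (after 3 factors)
= 390625 (after 4 factors)
= 9765625 (after 5 factors)
= 244140625 (after 6 factors)
= 6103515625 (after 7 factors)
= 152587890625 (after 8 factors)
= 3814697265625 (after 9 factors)
= 95367431640625 (after 10 factors)
= 95367431640625

95367431640625


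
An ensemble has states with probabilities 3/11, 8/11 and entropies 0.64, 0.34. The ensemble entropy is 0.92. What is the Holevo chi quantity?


chi = S(rho) - sum_i p_i * S(rho_i)
Weighted entropy = 3/11 * 0.64 + 8/11 * 0.34
= 0.4218
chi = 0.92 - 0.4218
= 0.4982

0.4982


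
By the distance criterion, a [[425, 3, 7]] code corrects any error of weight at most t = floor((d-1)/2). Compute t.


Code parameters: [[425, 3, 7]], distance d = 7.
Number of correctable errors = floor((d-1)/2)
= floor((7 - 1)/2)
= floor(6/2)
= 3

3


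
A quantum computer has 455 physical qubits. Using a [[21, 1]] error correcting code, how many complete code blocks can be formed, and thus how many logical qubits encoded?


Each code block uses 21 physical qubits for 1 logical qubit(s).
Number of complete blocks = floor(455 / 21) = 21
Logical qubits = 21 * 1
= 21

21


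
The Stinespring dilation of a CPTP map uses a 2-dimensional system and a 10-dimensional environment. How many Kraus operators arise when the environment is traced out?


Tracing out the environment in an orthonormal basis {|i>_E} gives Kraus operators K_i = <i|_E U |0>_E.
Number of Kraus operators = dim(H_env) = d_env
= 10

10


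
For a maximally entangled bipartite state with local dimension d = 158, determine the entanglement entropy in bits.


For a maximally entangled state in d x d:
S = log2(d) = log2(158)
= 7.3038

7.3038


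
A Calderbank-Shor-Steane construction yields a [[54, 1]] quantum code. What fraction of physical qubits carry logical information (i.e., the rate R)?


Code rate R = k/n
= 1/54
= 0.0185

0.0185


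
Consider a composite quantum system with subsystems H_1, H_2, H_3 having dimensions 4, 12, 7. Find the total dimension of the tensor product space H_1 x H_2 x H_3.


dim(H_1 x H_2 x H_3) = 4 * 12 * 7
= 48 * 7
= 336

336


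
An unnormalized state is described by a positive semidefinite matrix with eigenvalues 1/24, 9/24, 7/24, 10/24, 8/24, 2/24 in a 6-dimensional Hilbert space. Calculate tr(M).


tr(M) = sum of eigenvalues
= 1/24 + 9/24 + 7/24 + 10/24 + 8/24 + 2/24
= 37/24
= 1.5417

1.5417


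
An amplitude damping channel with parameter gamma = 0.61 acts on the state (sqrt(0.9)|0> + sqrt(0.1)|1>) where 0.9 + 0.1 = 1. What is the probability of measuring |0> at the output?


For amplitude damping with parameter gamma on state sqrt(a)|0> + sqrt(b)|1>:
alpha^2 = 0.9, beta^2 = 0.1
P(|0>) = alpha^2 + gamma * beta^2
= 0.9 + 0.61 * 0.1
= 0.9 + 0.0610
= 0.9610

0.9610


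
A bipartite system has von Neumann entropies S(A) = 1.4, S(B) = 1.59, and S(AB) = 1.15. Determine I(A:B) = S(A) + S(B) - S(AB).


I(A:B) = S(A) + S(B) - S(AB)
= 1.4 + 1.59 - 1.15
= 1.8400

1.8400


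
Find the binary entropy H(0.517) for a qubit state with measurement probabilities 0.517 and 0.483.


S = -p*log2(p) - (1-p)*log2(1-p)
p = 0.5170, 1-p = 0.4830
= -0.5170 * log2(0.5170) - 0.4830 * log2(0.4830)
= -(-0.4921) - (-0.5071)
= 0.9992

0.9992


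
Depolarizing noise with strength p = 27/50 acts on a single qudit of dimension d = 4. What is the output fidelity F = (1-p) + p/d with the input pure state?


F = (1-p) + p/d
= (1 - 0.5400) + 0.5400/4
= 0.4600 + 0.1350
= 0.5950

0.5950


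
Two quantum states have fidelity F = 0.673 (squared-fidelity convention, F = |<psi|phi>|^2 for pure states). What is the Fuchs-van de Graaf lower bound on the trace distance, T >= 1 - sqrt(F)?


Fuchs-van de Graaf (squared-fidelity convention): 1 - sqrt(F) <= T <= sqrt(1 - F).
Lower bound: T >= 1 - sqrt(F)
sqrt(F) = sqrt(0.673) = 0.8204
T >= 1 - 0.8204
T >= 0.1796

0.1796


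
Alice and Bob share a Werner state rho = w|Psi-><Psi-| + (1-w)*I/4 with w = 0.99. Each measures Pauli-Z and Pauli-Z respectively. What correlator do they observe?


|Psi-> = (|01> - |10>)/sqrt(2)
For the pure Bell state, <Z_A Z_B> = -1 (Bell-state Pauli correlator).
The maximally-mixed part I/4 has tr(I/4 * P tensor P) = 0 for any traceless Pauli P.
So <Z_A Z_B>_rho = w * (-1) + (1 - w) * 0
= 0.99 * (-1)
= -0.9900

-0.9900


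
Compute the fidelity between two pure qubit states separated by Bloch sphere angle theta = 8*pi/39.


For states separated by angle theta on Bloch sphere:
F = cos^2(theta/2)
theta = 8*pi/39 = 0.6444
theta/2 = 0.3222
cos(theta/2) = 0.9485
F = 0.8997

0.8997


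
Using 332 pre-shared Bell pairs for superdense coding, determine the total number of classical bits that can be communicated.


Superdense coding allows 2 classical bits per shared entangled pair.
332 pair(s) -> 2 * 332 = 664 classical bits

664


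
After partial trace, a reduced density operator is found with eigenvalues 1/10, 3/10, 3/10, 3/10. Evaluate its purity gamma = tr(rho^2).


tr(rho^2) = sum of eigenvalues squared
= (1/10)^2 + (3/10)^2 + (3/10)^2 + (3/10)^2
= (1 + 9 + 9 + 9) / 100
= 28/100
= 0.2800

0.2800


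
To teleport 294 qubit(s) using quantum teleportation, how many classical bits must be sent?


Quantum teleportation requires 2 classical bits per qubit teleported.
294 qubit(s) -> 2 * 294 = 588 classical bits

588


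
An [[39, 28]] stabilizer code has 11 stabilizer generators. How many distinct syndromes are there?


Each stabilizer generator gives a binary (+1 or -1) measurement outcome.
With 11 independent generators:
Total syndromes = 2^11
= 2048

2048


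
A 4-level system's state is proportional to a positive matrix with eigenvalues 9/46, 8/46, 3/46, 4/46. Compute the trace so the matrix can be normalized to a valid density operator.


tr(M) = sum of eigenvalues
= 9/46 + 8/46 + 3/46 + 4/46
= 24/46
= 0.5217

0.5217


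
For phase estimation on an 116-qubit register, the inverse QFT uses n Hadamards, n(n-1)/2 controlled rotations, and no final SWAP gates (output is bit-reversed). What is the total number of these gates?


Hadamard gates: 116
Controlled rotations: n*(n-1)/2 = 116*115/2 = 6670
SWAP gates: 0 (omitted)
Total = 116 + 6670
= 6786

6786


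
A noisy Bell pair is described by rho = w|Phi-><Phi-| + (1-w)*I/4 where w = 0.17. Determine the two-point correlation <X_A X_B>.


|Phi-> = (|00> - |11>)/sqrt(2)
For the pure Bell state, <X_A X_B> = -1 (Bell-state Pauli correlator).
The maximally-mixed part I/4 has tr(I/4 * P tensor P) = 0 for any traceless Pauli P.
So <X_A X_B>_rho = w * (-1) + (1 - w) * 0
= 0.17 * (-1)
= -0.1700

-0.1700


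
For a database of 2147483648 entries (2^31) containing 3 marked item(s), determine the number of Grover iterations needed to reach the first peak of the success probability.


After j Grover iterations the success probability is P(j) = sin^2((2j+1)*theta), where sin(theta) = sqrt(k/N).
N = 2^31 = 2147483648, k = 3
sin(theta) = sqrt(k/N) = 3.73762473e-05
theta = arcsin(sqrt(k/N)) = 3.73762473e-05 rad
P(j) reaches its first maximum when (2j+1)*theta is as close as possible to pi/2, i.e. j = round(pi/(4*theta) - 1/2).
pi/(4*theta) - 1/2 = 21012.7964
(For comparison, the common estimate pi/4 * sqrt(N/k) = 21013.2964; the exact maximiser is used here.)
Optimal iterations = 21013

21013


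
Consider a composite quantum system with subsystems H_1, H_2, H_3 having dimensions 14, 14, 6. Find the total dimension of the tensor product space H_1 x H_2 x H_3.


dim(H_1 x H_2 x H_3) = 14 * 14 * 6
= 196 * 6
= 1176

1176


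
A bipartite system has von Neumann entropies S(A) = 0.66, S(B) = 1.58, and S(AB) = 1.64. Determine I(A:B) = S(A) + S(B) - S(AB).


I(A:B) = S(A) + S(B) - S(AB)
= 0.66 + 1.58 - 1.64
= 0.6000

0.6000


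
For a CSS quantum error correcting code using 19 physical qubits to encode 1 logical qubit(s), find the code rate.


Code rate R = k/n
= 1/19
= 0.0526

0.0526


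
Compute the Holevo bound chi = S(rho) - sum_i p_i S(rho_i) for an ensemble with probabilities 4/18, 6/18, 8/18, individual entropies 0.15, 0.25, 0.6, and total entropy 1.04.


chi = S(rho) - sum_i p_i * S(rho_i)
Weighted entropy = 4/18 * 0.15 + 6/18 * 0.25 + 8/18 * 0.6
= 0.3833
chi = 1.04 - 0.3833
= 0.6567

0.6567


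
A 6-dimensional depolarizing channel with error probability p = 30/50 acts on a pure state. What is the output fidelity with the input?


F = (1-p) + p/d
= (1 - 0.6000) + 0.6000/6
= 0.4000 + 0.1000
= 0.5000

0.5000


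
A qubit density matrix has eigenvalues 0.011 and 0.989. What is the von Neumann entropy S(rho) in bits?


S = -p*log2(p) - (1-p)*log2(1-p)
p = 0.0110, 1-p = 0.9890
= -0.0110 * log2(0.0110) - 0.9890 * log2(0.9890)
= -(-0.0716) - (-0.0158)
= 0.0874

0.0874


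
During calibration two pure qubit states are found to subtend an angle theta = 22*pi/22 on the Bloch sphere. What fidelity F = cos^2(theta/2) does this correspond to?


For states separated by angle theta on Bloch sphere:
F = cos^2(theta/2)
theta = 22*pi/22 = 3.1416
theta/2 = 1.5708
cos(theta/2) = 0.0000
F = 0.0000

0.0000


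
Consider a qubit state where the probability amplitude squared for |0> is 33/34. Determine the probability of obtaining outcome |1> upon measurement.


|alpha|^2 = 33/34 = 0.9706
|beta|^2 = 1 - 33/34 = 1/34 = 0.0294
P(|1>) = |beta|^2 = 0.0294

0.0294


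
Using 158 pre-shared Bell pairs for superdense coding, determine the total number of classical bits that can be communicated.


Superdense coding allows 2 classical bits per shared entangled pair.
158 pair(s) -> 2 * 158 = 316 classical bits

316


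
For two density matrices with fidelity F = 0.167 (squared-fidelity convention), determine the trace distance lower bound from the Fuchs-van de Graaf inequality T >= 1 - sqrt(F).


Fuchs-van de Graaf (squared-fidelity convention): 1 - sqrt(F) <= T <= sqrt(1 - F).
Lower bound: T >= 1 - sqrt(F)
sqrt(F) = sqrt(0.167) = 0.4087
T >= 1 - 0.4087
T >= 0.5913

0.5913


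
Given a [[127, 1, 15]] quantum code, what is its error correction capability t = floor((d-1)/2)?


Code parameters: [[127, 1, 15]], distance d = 15.
Number of correctable errors = floor((d-1)/2)
= floor((15 - 1)/2)
= floor(14/2)
= 7

7


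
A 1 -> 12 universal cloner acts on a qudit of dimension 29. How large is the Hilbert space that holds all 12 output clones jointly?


Output space = H^(tensor 12) where dim(H) = 29
dim = 29^12
= 841 (after 2 factors)
= 24389 (after 3 factors)
= 707281 (after 4 factors)
= 20511149 (after 5 factors)
= 594823321 (after 6 factors)
= 17249876309 (after 7 factors)
= 500246412961 (after 8 factors)
= 14507145975869 (after 9 factors)
= 420707233300201 (after 10 factors)
= 12200509765705829 (after 11 factors)
= 353814783205469041 (after 12 factors)
= 353814783205469041

353814783205469041


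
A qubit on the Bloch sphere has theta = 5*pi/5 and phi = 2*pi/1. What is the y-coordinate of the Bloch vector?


theta = 3.1416, phi = 6.2832
r_y = sin(theta)*sin(phi) = 0.0000 * 0.0000
r_y = 0.0000

0.0000


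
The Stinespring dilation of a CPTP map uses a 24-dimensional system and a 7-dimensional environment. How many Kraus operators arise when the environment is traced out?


Tracing out the environment in an orthonormal basis {|i>_E} gives Kraus operators K_i = <i|_E U |0>_E.
Number of Kraus operators = dim(H_env) = d_env
= 7

7


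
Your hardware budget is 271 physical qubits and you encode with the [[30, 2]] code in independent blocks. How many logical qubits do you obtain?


Each code block uses 30 physical qubits for 2 logical qubit(s).
Number of complete blocks = floor(271 / 30) = 9
Logical qubits = 9 * 2
= 18

18


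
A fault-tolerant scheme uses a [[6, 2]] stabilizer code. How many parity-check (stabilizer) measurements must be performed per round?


For an [[n,k]] stabilizer code:
Number of stabilizer generators = n - k
= 6 - 2
= 4

4


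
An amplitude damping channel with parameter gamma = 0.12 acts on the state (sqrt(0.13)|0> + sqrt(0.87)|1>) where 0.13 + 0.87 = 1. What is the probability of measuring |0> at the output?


For amplitude damping with parameter gamma on state sqrt(a)|0> + sqrt(b)|1>:
alpha^2 = 0.13, beta^2 = 0.87
P(|0>) = alpha^2 + gamma * beta^2
= 0.13 + 0.12 * 0.87
= 0.13 + 0.1044
= 0.2344

0.2344


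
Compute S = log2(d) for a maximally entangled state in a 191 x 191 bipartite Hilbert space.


For a maximally entangled state in d x d:
S = log2(d) = log2(191)
= 7.5774

7.5774


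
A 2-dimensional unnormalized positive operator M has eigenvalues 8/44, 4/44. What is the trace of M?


tr(M) = sum of eigenvalues
= 8/44 + 4/44
= 12/44
= 0.2727

0.2727


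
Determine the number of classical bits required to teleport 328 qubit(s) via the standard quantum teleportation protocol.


Quantum teleportation requires 2 classical bits per qubit teleported.
328 qubit(s) -> 2 * 328 = 656 classical bits

656


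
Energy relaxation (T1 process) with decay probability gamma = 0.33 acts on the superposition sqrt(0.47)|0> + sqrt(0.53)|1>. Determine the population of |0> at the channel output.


For amplitude damping with parameter gamma on state sqrt(a)|0> + sqrt(b)|1>:
alpha^2 = 0.47, beta^2 = 0.53
P(|0>) = alpha^2 + gamma * beta^2
= 0.47 + 0.33 * 0.53
= 0.47 + 0.1749
= 0.6449

0.6449


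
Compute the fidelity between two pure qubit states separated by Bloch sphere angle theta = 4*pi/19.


For states separated by angle theta on Bloch sphere:
F = cos^2(theta/2)
theta = 4*pi/19 = 0.6614
theta/2 = 0.3307
cos(theta/2) = 0.9458
F = 0.8946

0.8946


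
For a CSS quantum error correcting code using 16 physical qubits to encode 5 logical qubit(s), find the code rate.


Code rate R = k/n
= 5/16
= 0.3125

0.3125


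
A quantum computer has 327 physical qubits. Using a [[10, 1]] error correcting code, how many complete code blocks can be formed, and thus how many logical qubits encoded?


Each code block uses 10 physical qubits for 1 logical qubit(s).
Number of complete blocks = floor(327 / 10) = 32
Logical qubits = 32 * 1
= 32

32


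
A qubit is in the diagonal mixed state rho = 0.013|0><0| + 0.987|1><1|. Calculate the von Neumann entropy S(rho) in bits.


S = -p*log2(p) - (1-p)*log2(1-p)
p = 0.0130, 1-p = 0.9870
= -0.0130 * log2(0.0130) - 0.9870 * log2(0.9870)
= -(-0.0814) - (-0.0186)
= 0.1001

0.1001


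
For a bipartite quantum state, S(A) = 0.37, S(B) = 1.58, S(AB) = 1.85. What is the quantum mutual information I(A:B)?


I(A:B) = S(A) + S(B) - S(AB)
= 0.37 + 1.58 - 1.85
= 0.1000

0.1000


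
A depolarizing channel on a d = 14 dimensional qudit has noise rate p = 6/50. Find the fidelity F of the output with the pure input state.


F = (1-p) + p/d
= (1 - 0.1200) + 0.1200/14
= 0.8800 + 0.0086
= 0.8886

0.8886


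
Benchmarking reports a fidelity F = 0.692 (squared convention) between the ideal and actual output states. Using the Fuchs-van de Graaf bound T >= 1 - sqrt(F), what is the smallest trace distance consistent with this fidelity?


Fuchs-van de Graaf (squared-fidelity convention): 1 - sqrt(F) <= T <= sqrt(1 - F).
Lower bound: T >= 1 - sqrt(F)
sqrt(F) = sqrt(0.692) = 0.8319
T >= 1 - 0.8319
T >= 0.1681

0.1681


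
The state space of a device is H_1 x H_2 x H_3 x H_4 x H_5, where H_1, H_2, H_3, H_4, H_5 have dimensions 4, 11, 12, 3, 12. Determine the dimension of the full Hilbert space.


dim(H_1 x H_2 x H_3 x H_4 x H_5) = 4 * 11 * 12 * 3 * 12
= 44 * 12 * 3 * 12
= 528 * 3 * 12
= 1584 * 12
= 19008

19008


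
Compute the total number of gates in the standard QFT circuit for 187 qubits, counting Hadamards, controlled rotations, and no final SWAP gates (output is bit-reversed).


Hadamard gates: 187
Controlled rotations: n*(n-1)/2 = 187*186/2 = 17391
SWAP gates: 0 (omitted)
Total = 187 + 17391
= 17578

17578


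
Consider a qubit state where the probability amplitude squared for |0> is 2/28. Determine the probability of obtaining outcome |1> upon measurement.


|alpha|^2 = 2/28 = 0.0714
|beta|^2 = 1 - 2/28 = 26/28 = 0.9286
P(|1>) = |beta|^2 = 0.9286

0.9286


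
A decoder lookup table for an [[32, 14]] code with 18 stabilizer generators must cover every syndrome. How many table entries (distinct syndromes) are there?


Each stabilizer generator gives a binary (+1 or -1) measurement outcome.
With 18 independent generators:
Total syndromes = 2^18
= 262144

262144


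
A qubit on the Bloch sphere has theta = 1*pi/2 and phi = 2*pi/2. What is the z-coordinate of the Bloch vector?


theta = 1.5708, phi = 3.1416
r_z = cos(theta) = 0.0000

0.0000


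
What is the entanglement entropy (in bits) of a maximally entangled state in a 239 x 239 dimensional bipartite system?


For a maximally entangled state in d x d:
S = log2(d) = log2(239)
= 7.9009

7.9009


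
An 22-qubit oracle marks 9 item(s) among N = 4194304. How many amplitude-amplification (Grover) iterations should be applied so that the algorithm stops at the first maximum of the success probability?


After j Grover iterations the success probability is P(j) = sin^2((2j+1)*theta), where sin(theta) = sqrt(k/N).
N = 2^22 = 4194304, k = 9
sin(theta) = sqrt(k/N) = 0.00146484375
theta = arcsin(sqrt(k/N)) = 0.001464844274 rad
P(j) reaches its first maximum when (2j+1)*theta is as close as possible to pi/2, i.e. j = round(pi/(4*theta) - 1/2).
pi/(4*theta) - 1/2 = 535.6650
(For comparison, the common estimate pi/4 * sqrt(N/k) = 536.1651; the exact maximiser is used here.)
Optimal iterations = 536

536


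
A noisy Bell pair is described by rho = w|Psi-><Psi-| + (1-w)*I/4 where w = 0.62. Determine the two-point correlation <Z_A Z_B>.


|Psi-> = (|01> - |10>)/sqrt(2)
For the pure Bell state, <Z_A Z_B> = -1 (Bell-state Pauli correlator).
The maximally-mixed part I/4 has tr(I/4 * P tensor P) = 0 for any traceless Pauli P.
So <Z_A Z_B>_rho = w * (-1) + (1 - w) * 0
= 0.62 * (-1)
= -0.6200

-0.6200


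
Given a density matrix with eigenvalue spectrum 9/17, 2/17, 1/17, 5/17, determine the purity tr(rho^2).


tr(rho^2) = sum of eigenvalues squared
= (9/17)^2 + (2/17)^2 + (1/17)^2 + (5/17)^2
= (81 + 4 + 1 + 25) / 289
= 111/289
= 0.3841

0.3841


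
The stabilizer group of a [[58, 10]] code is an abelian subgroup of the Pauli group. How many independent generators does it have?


For an [[n,k]] stabilizer code:
Number of stabilizer generators = n - k
= 58 - 10
= 48

48
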